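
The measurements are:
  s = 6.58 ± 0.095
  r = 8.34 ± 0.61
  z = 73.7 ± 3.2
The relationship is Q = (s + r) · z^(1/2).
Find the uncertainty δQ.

5.99

Let u = s + r = 14.9. δu = √(δs² + δr²) = √(0.00903 + 0.372) = 0.617, so δu/u = 0.0414.
Q is then a monomial in u, z:
δQ/Q = √((δu/u)² + (½·δz/z)²) = √(0.00171 + 0.000471) = 0.0467
Q = 128, so δQ = 0.0467 × 128 = 5.99.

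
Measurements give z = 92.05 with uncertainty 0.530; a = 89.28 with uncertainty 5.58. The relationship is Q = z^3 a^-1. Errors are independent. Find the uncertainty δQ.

566

Products/powers → add relative errors in quadrature, weighted by exponent:
  (3·δz/z)² = (3×0.00576)² = 0.000298;  (-1·δa/a)² = (-1×0.0625)² = 0.00391
δQ/Q = √(0.00420) = 0.0648
Q = 8736, so δQ = 0.0648 × 8736 = 566.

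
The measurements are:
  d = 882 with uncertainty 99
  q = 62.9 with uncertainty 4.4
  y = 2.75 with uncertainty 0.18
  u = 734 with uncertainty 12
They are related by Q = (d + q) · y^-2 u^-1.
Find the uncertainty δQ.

Let w = d + q = 945. δw = √(δd² + δq²) = √(9800 + 19.4) = 99.1, so δw/w = 0.105.
Q is then a monomial in w, y, u:
δQ/Q = √((δw/w)² + (-2·δy/y)² + (-1·δu/u)²) = √(0.0110 + 0.0171 + 0.000267) = 0.169
Q = 0.170, so δQ = 0.169 × 0.170 = 0.0287.

0.0287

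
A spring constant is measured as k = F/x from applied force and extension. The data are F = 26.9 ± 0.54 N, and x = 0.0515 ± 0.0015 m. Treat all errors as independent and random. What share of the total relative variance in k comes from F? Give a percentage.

32.2%

(δk/k)² = (1·δF/F)² + (-1·δx/x)²
  F term: (1×0.0201)² = 0.000403
  x term: (-1×0.0291)² = 0.000848
Total = 0.00125. Share from F = 0.000403/0.00125 = 0.322.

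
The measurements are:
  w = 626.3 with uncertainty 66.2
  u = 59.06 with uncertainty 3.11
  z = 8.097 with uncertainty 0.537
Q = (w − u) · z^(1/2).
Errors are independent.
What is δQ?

Let h = w − u = 567.2. δh = √(δw² + δu²) = √(4380 + 9.67) = 66.3, so δh/h = 0.117.
Q is then a monomial in h, z:
δQ/Q = √((δh/h)² + (½·δz/z)²) = √(0.0137 + 0.00110) = 0.121
Q = 1614, so δQ = 0.121 × 1614 = 196.

196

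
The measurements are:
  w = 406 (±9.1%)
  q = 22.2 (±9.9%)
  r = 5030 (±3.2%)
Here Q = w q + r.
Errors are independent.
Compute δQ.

Let p = w·q = 9010. δp/p = √((1·δw/w)² + (1·δq/q)²) = √(0.00828 + 0.00980) = 0.134, so δp = 1210.
Q = p + r: δQ = √(δp² + δr²) = √(1.47e+06 + 25900) = 1220

1220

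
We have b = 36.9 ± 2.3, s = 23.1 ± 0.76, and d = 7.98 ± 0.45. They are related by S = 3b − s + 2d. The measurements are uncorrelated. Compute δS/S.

Absolute uncertainties add in quadrature for a linear combination:
  (3·δb)² = 47.6;  (δs)² = 0.578;  (2·δd)² = 0.810
δS = √(49.0) = 7.00
S = 104, so δS/S = 7.00/104 = 0.0676.

0.0676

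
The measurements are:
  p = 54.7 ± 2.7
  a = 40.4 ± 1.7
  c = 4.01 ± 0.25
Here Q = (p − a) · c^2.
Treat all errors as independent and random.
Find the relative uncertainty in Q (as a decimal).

Let u = p − a = 14.3. δu = √(δp² + δa²) = √(7.29 + 2.89) = 3.19, so δu/u = 0.223.
Q is then a monomial in u, c:
δQ/Q = √((δu/u)² + (2·δc/c)²) = √(0.0498 + 0.0155) = 0.256

0.256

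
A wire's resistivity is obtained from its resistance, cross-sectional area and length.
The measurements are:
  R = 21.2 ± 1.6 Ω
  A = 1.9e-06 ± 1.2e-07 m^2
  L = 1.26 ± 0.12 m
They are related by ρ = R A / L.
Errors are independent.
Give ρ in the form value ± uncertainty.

(3.20 ± 0.438) × 10^-5 Ω·m

ρ is a product of powers, so relative uncertainties combine in quadrature:
  (1·δR/R)² = (1×0.0755)² = 0.00570;  (1·δA/A)² = (1×0.0632)² = 0.00399;  (-1·δL/L)² = (-1×0.0952)² = 0.00907
δρ/ρ = √(0.0188) = 0.137
ρ = 3.2e-05 Ω·m, so δρ = 0.137 × 3.2e-05 = 4.38e-06 Ω·m.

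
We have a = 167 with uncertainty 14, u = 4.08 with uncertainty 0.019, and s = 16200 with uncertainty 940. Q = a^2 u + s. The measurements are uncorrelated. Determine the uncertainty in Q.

19100

Let p = a^2·u = 1.14e+05. δp/p = √((2·δa/a)² + (1·δu/u)²) = √(0.0281 + 2.17e-05) = 0.168, so δp = 19100.
Q = p + s: δQ = √(δp² + δs²) = √(3.64e+08 + 8.84e+05) = 19100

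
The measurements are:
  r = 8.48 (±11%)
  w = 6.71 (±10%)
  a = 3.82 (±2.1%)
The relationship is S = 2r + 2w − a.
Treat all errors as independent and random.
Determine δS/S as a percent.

Absolute uncertainties add in quadrature for a linear combination:
  (2·δr)² = 3.48;  (2·δw)² = 1.80;  (δa)² = 0.00644
δS = √(5.29) = 2.30
S = 26.6, so δS/S = 2.30/26.6 = 0.0866.

8.66%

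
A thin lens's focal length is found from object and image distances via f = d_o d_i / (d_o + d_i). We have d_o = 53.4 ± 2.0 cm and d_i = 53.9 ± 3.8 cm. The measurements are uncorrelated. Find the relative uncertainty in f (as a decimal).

0.0398

∂f/∂d_o = (d_i/(d_o+d_i))² = 0.252;  ∂f/∂d_i = (d_o/(d_o+d_i))² = 0.248
δf = √((∂f/∂d_o · δd_o)² + (∂f/∂d_i · δd_i)²) = √(0.255 + 0.886) = 1.07 cm
f = 26.8 cm, so δf/f = 1.07/26.8 = 0.0398.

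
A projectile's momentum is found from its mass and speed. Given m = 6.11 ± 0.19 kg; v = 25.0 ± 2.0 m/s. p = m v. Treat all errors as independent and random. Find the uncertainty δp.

Since p is a product/quotient, work with relative uncertainties:
  (1·δm/m)² = (1×0.0311)² = 0.000967;  (1·δv/v)² = (1×0.0800)² = 0.00640
δp/p = √(0.00737) = 0.0858
p = 153 kg·m/s, so δp = 0.0858 × 153 = 13.1 kg·m/s.

13.1 kg·m/s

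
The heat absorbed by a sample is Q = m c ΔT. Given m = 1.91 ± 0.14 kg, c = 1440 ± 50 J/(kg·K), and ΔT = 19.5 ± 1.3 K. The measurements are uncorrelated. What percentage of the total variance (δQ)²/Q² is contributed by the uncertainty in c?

(δQ/Q)² = (1·δm/m)² + (1·δc/c)² + (1·δΔT/ΔT)²
  m term: (1×0.0733)² = 0.00537
  c term: (1×0.0347)² = 0.00121
  ΔT term: (1×0.0667)² = 0.00444
Total = 0.0110. Share from c = 0.00121/0.0110 = 0.109.

10.9%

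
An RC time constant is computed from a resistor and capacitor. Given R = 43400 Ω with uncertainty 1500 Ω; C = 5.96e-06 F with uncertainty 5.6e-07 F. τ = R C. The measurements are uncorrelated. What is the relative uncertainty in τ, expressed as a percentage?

10.0%

For a monomial τ ∝ R, C, fractional errors add in quadrature:
  (1·δR/R)² = (1×0.0346)² = 0.00119;  (1·δC/C)² = (1×0.0940)² = 0.00883
δτ/τ = √(0.0100) = 0.100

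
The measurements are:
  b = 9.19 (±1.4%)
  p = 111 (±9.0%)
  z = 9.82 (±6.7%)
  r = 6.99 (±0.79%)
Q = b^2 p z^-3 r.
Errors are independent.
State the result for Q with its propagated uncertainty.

Q is a product of powers, so relative uncertainties combine in quadrature:
  (2·δb/b)² = (2×0.0140)² = 0.000784;  (1·δp/p)² = (1×0.0900)² = 0.00810;  (-3·δz/z)² = (-3×0.0670)² = 0.0404;  (1·δr/r)² = (1×0.00790)² = 6.24e-05
δQ/Q = √(0.0493) = 0.222
Q = 69.2, so δQ = 0.222 × 69.2 = 15.4.

69.2 ± 15.4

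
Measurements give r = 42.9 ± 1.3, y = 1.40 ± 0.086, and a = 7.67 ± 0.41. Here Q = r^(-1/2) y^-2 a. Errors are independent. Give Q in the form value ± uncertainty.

0.597 ± 0.0806

Q is a product of powers, so relative uncertainties combine in quadrature:
  (−½·δr/r)² = (-0.5×0.0303)² = 0.000230;  (-2·δy/y)² = (-2×0.0614)² = 0.0151;  (1·δa/a)² = (1×0.0535)² = 0.00286
δQ/Q = √(0.0182) = 0.135
Q = 0.597, so δQ = 0.135 × 0.597 = 0.0806.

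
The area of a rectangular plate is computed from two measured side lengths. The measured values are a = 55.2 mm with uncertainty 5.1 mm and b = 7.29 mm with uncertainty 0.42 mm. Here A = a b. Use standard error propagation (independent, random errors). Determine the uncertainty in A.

43.8 mm^2

Relative error in a monomial: (δA/A)² = Σ (nᵢ · δxᵢ/xᵢ)².
  (1·δa/a)² = (1×0.0924)² = 0.00854;  (1·δb/b)² = (1×0.0576)² = 0.00332
δA/A = √(0.0119) = 0.109
A = 402 mm^2, so δA = 0.109 × 402 = 43.8 mm^2.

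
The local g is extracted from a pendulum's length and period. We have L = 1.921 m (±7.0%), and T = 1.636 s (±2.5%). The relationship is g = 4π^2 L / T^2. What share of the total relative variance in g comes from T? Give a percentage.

(δg/g)² = (1·δL/L)² + (-2·δT/T)²
  L term: (1×0.0700)² = 0.00490
  T term: (-2×0.0250)² = 0.00250
Total = 0.00740. Share from T = 0.00250/0.00740 = 0.338.

33.8%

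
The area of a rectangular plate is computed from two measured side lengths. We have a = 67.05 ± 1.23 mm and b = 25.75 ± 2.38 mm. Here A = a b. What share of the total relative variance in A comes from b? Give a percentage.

96.2%

(δA/A)² = (1·δa/a)² + (1·δb/b)²
  a term: (1×0.0183)² = 0.000337
  b term: (1×0.0924)² = 0.00854
Total = 0.00888. Share from b = 0.00854/0.00888 = 0.962.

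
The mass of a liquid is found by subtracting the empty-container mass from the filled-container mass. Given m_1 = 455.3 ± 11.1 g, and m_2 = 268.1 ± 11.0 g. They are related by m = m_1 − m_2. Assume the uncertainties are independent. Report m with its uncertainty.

m is a linear combination, so absolute uncertainties add in quadrature:
  (δm_1)² = 123;  (δm_2)² = 121
δm = √(244) = 15.6 g
m = 187.2 g.

187.2 ± 15.6 g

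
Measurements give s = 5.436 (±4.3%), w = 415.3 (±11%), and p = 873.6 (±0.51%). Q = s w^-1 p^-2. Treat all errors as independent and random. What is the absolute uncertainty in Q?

2.03e-09

For a monomial Q ∝ s, w^-1, p^-2, fractional errors add in quadrature:
  (1·δs/s)² = (1×0.0430)² = 0.00185;  (-1·δw/w)² = (-1×0.110)² = 0.0121;  (-2·δp/p)² = (-2×0.00510)² = 0.000104
δQ/Q = √(0.0141) = 0.119
Q = 1.715e-08, so δQ = 0.119 × 1.715e-08 = 2.03e-09.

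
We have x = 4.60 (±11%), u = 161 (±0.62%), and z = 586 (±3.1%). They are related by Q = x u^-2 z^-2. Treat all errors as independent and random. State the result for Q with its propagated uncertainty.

Each factor contributes (exponent × relative error)² to (δQ/Q)²:
  (1·δx/x)² = (1×0.110)² = 0.0121;  (-2·δu/u)² = (-2×0.00620)² = 0.000154;  (-2·δz/z)² = (-2×0.0310)² = 0.00384
δQ/Q = √(0.0161) = 0.127
Q = 5.17e-10, so δQ = 0.127 × 5.17e-10 = 6.56e-11.

(5.17 ± 0.656) × 10^-10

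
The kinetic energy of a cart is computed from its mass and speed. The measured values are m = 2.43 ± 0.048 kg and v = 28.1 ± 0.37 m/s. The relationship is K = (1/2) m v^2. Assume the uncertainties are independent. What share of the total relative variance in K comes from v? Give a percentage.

64.0%

(δK/K)² = (1·δm/m)² + (2·δv/v)²
  m term: (1×0.0198)² = 0.000390
  v term: (2×0.0132)² = 0.000694
Total = 0.00108. Share from v = 0.000694/0.00108 = 0.640.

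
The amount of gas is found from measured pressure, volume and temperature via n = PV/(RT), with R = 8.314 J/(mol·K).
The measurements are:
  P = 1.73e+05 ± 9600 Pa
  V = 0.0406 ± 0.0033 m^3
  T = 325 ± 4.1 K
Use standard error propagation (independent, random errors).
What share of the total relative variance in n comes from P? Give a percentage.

(δn/n)² = (1·δP/P)² + (1·δV/V)² + (-1·δT/T)²
  P term: (1×0.0555)² = 0.00308
  V term: (1×0.0813)² = 0.00661
  T term: (-1×0.0126)² = 0.000159
Total = 0.00985. Share from P = 0.00308/0.00985 = 0.313.

31.3%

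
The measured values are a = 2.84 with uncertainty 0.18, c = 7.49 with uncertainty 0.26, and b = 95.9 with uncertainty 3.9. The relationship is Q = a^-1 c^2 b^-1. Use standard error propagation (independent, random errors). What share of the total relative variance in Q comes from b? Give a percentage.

15.8%

(δQ/Q)² = (-1·δa/a)² + (2·δc/c)² + (-1·δb/b)²
  a term: (-1×0.0634)² = 0.00402
  c term: (2×0.0347)² = 0.00482
  b term: (-1×0.0407)² = 0.00165
Total = 0.0105. Share from b = 0.00165/0.0105 = 0.158.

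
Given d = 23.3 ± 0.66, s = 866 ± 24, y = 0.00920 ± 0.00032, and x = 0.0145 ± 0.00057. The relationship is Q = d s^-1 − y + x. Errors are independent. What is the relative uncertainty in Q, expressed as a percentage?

3.88%

Let p = d·s^-1 = 0.0269. δp/p = √((1·δd/d)² + (-1·δs/s)²) = √(0.000802 + 0.000768) = 0.0396, so δp = 0.00107.
Q = p − y + x: δQ = √(δp² + δy² + δx²) = √(1.14e-06 + 1.02e-07 + 3.25e-07) = 0.00125
Q = 0.0322, so δQ/Q = 0.00125/0.0322 = 0.0388.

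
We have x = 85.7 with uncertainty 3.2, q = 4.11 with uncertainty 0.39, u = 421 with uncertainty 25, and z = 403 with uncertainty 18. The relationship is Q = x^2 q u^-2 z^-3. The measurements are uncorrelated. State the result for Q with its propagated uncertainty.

Each factor contributes (exponent × relative error)² to (δQ/Q)²:
  (2·δx/x)² = (2×0.0373)² = 0.00558;  (1·δq/q)² = (1×0.0949)² = 0.00900;  (-2·δu/u)² = (-2×0.0594)² = 0.0141;  (-3·δz/z)² = (-3×0.0447)² = 0.0180
δQ/Q = √(0.0466) = 0.216
Q = 2.6e-09, so δQ = 0.216 × 2.6e-09 = 5.62e-10.

(2.60 ± 0.562) × 10^-9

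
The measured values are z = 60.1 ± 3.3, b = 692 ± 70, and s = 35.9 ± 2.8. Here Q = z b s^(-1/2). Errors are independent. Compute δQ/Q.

0.122

For a monomial Q ∝ z, b, s^(-1/2), fractional errors add in quadrature:
  (1·δz/z)² = (1×0.0549)² = 0.00301;  (1·δb/b)² = (1×0.101)² = 0.0102;  (−½·δs/s)² = (-0.5×0.0780)² = 0.00152
δQ/Q = √(0.0148) = 0.122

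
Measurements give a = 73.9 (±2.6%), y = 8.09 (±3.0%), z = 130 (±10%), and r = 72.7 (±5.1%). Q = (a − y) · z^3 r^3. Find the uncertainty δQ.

Let u = a − y = 65.8. δu = √(δa² + δy²) = √(3.69 + 0.0589) = 1.94, so δu/u = 0.0294.
Q is then a monomial in u, z, r:
δQ/Q = √((δu/u)² + (3·δz/z)² + (3·δr/r)²) = √(0.000866 + 0.0900 + 0.0234) = 0.338
Q = 5.56e+13, so δQ = 0.338 × 5.56e+13 = 1.88e+13.

1.88e+13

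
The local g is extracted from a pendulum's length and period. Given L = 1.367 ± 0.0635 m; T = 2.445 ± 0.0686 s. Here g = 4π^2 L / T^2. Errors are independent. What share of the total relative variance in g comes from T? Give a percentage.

(δg/g)² = (1·δL/L)² + (-2·δT/T)²
  L term: (1×0.0465)² = 0.00216
  T term: (-2×0.0281)² = 0.00315
Total = 0.00531. Share from T = 0.00315/0.00531 = 0.593.

59.3%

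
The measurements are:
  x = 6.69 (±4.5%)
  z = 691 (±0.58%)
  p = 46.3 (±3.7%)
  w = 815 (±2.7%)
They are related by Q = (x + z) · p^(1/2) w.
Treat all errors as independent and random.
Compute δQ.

1.29e+05

Let u = x + z = 698. δu = √(δx² + δz²) = √(0.0906 + 16.1) = 4.02, so δu/u = 0.00576.
Q is then a monomial in u, p, w:
δQ/Q = √((δu/u)² + (½·δp/p)² + (1·δw/w)²) = √(3.32e-05 + 0.000342 + 0.000729) = 0.0332
Q = 3.87e+06, so δQ = 0.0332 × 3.87e+06 = 1.29e+05.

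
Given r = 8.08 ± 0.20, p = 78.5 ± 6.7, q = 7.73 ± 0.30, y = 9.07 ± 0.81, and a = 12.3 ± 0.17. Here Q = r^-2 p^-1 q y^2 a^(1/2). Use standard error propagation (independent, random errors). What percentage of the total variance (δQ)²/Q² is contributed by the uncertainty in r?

5.67%

(δQ/Q)² = (-2·δr/r)² + (-1·δp/p)² + (1·δq/q)² + (2·δy/y)² + (½·δa/a)²
  r term: (-2×0.0248)² = 0.00245
  p term: (-1×0.0854)² = 0.00728
  q term: (1×0.0388)² = 0.00151
  y term: (2×0.0893)² = 0.0319
  a term: (0.5×0.0138)² = 4.78e-05
Total = 0.0432. Share from r = 0.00245/0.0432 = 0.0567.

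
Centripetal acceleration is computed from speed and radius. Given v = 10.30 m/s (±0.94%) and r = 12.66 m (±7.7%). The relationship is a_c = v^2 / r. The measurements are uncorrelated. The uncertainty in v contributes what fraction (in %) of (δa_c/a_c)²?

5.63%

(δa_c/a_c)² = (2·δv/v)² + (-1·δr/r)²
  v term: (2×0.00940)² = 0.000353
  r term: (-1×0.0770)² = 0.00593
Total = 0.00628. Share from v = 0.000353/0.00628 = 0.0563.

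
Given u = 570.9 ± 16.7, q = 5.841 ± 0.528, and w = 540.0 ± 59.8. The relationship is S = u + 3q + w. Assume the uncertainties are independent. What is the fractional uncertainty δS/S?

0.0550

Absolute uncertainties add in quadrature for a linear combination:
  (δu)² = 279;  (3·δq)² = 2.51;  (δw)² = 3580
δS = √(3860) = 62.1
S = 1128, so δS/S = 62.1/1128 = 0.0550.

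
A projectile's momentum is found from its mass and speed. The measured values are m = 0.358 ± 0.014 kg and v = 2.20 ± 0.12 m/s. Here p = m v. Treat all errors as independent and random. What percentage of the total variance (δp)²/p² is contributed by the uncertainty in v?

(δp/p)² = (1·δm/m)² + (1·δv/v)²
  m term: (1×0.0391)² = 0.00153
  v term: (1×0.0545)² = 0.00298
Total = 0.00450. Share from v = 0.00298/0.00450 = 0.660.

66.0%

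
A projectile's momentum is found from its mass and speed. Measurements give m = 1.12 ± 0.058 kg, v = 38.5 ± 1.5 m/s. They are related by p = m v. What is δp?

Relative error in a monomial: (δp/p)² = Σ (nᵢ · δxᵢ/xᵢ)².
  (1·δm/m)² = (1×0.0518)² = 0.00268;  (1·δv/v)² = (1×0.0390)² = 0.00152
δp/p = √(0.00420) = 0.0648
p = 43.1 kg·m/s, so δp = 0.0648 × 43.1 = 2.79 kg·m/s.

2.79 kg·m/s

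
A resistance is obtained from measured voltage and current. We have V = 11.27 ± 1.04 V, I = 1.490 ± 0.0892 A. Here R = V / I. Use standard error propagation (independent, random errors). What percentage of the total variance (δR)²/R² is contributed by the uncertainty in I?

29.6%

(δR/R)² = (1·δV/V)² + (-1·δI/I)²
  V term: (1×0.0923)² = 0.00852
  I term: (-1×0.0599)² = 0.00358
Total = 0.0121. Share from I = 0.00358/0.0121 = 0.296.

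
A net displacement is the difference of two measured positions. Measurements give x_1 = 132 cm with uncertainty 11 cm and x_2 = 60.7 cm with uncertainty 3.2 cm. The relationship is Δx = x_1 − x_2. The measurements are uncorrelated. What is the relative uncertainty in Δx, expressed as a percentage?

16.1%

Absolute uncertainties add in quadrature for a linear combination:
  (δx_1)² = 121;  (δx_2)² = 10.2
δΔx = √(131) = 11.5 cm
Δx = 71.3 cm, so δΔx/Δx = 11.5/71.3 = 0.161.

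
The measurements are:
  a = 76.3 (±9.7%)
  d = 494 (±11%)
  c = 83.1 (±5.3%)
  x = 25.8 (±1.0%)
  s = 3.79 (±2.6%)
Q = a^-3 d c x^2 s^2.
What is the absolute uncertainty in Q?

283

Q is a product of powers, so relative uncertainties combine in quadrature:
  (-3·δa/a)² = (-3×0.0970)² = 0.0847;  (1·δd/d)² = (1×0.110)² = 0.0121;  (1·δc/c)² = (1×0.0530)² = 0.00281;  (2·δx/x)² = (2×0.0100)² = 0.000400;  (2·δs/s)² = (2×0.0260)² = 0.00270
δQ/Q = √(0.103) = 0.320
Q = 884, so δQ = 0.320 × 884 = 283.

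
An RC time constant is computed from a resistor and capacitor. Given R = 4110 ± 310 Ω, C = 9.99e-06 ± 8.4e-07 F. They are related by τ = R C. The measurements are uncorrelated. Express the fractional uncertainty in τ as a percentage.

Since τ is a product/quotient, work with relative uncertainties:
  (1·δR/R)² = (1×0.0754)² = 0.00569;  (1·δC/C)² = (1×0.0841)² = 0.00707
δτ/τ = √(0.0128) = 0.113

11.3%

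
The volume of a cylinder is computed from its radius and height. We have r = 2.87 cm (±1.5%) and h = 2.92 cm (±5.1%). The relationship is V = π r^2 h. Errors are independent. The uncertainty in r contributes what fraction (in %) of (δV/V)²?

(δV/V)² = (2·δr/r)² + (1·δh/h)²
  r term: (2×0.0150)² = 0.000900
  h term: (1×0.0510)² = 0.00260
Total = 0.00350. Share from r = 0.000900/0.00350 = 0.257.

25.7%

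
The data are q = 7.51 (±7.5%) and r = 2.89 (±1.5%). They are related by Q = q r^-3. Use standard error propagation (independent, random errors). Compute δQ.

Each factor contributes (exponent × relative error)² to (δQ/Q)²:
  (1·δq/q)² = (1×0.0750)² = 0.00562;  (-3·δr/r)² = (-3×0.0150)² = 0.00202
δQ/Q = √(0.00765) = 0.0875
Q = 0.311, so δQ = 0.0875 × 0.311 = 0.0272.

0.0272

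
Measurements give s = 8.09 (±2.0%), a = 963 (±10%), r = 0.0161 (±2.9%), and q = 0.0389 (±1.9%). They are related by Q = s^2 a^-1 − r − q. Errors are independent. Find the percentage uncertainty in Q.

Let p = s^2·a^-1 = 0.0680. δp/p = √((2·δs/s)² + (-1·δa/a)²) = √(0.00160 + 0.0100) = 0.108, so δp = 0.00732.
Q = p − r − q: δQ = √(δp² + δr² + δq²) = √(5.36e-05 + 2.18e-07 + 5.46e-07) = 0.00737
Q = 0.0130, so δQ/Q = 0.00737/0.0130 = 0.569.

56.9%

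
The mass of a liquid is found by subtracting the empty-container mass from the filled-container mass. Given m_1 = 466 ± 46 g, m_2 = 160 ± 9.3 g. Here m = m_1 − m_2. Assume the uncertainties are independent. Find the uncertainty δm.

46.9 g

Absolute uncertainties add in quadrature for a linear combination:
  (δm_1)² = 2120;  (δm_2)² = 86.5
δm = √(2200) = 46.9 g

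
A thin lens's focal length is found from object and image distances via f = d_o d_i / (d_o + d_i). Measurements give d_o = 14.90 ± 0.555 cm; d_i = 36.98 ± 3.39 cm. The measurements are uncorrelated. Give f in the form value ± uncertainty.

∂f/∂d_o = (d_i/(d_o+d_i))² = 0.508;  ∂f/∂d_i = (d_o/(d_o+d_i))² = 0.0825
δf = √((∂f/∂d_o · δd_o)² + (∂f/∂d_i · δd_i)²) = √(0.0795 + 0.0782) = 0.397 cm
f = 10.62 cm.

10.62 ± 0.397 cm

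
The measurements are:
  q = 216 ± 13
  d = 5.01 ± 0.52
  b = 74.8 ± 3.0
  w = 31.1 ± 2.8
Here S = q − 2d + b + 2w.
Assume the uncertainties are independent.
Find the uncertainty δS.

Sums and differences: (δS)² = Σ (cᵢ δxᵢ)².
  (δq)² = 169;  (2·δd)² = 1.08;  (δb)² = 9.00;  (2·δw)² = 31.4
δS = √(210) = 14.5

14.5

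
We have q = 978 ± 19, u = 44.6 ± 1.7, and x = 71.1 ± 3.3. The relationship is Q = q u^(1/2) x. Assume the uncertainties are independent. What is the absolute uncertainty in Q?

25000

For a monomial Q ∝ q, u^(1/2), x, fractional errors add in quadrature:
  (1·δq/q)² = (1×0.0194)² = 0.000377;  (½·δu/u)² = (0.5×0.0381)² = 0.000363;  (1·δx/x)² = (1×0.0464)² = 0.00215
δQ/Q = √(0.00289) = 0.0538
Q = 4.64e+05, so δQ = 0.0538 × 4.64e+05 = 25000.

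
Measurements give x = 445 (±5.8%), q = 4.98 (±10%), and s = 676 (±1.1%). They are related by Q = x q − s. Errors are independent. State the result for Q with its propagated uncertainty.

Let p = x·q = 2220. δp/p = √((1·δx/x)² + (1·δq/q)²) = √(0.00336 + 0.0100) = 0.116, so δp = 256.
Q = p − s: δQ = √(δp² + δs²) = √(65600 + 55.3) = 256
Q = 1540.

1540 ± 256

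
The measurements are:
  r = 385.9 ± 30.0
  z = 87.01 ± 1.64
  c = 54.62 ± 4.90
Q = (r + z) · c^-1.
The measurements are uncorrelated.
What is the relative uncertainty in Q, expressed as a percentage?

Let u = r + z = 472.9. δu = √(δr² + δz²) = √(900 + 2.69) = 30.0, so δu/u = 0.0635.
Q is then a monomial in u, c:
δQ/Q = √((δu/u)² + (-1·δc/c)²) = √(0.00404 + 0.00805) = 0.110

11.0%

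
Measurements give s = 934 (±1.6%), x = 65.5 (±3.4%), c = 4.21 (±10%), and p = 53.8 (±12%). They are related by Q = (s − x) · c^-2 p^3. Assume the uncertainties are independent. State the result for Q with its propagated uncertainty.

(7.63 ± 3.15) × 10^6

Let u = s − x = 868. δu = √(δs² + δx²) = √(223 + 4.96) = 15.1, so δu/u = 0.0174.
Q is then a monomial in u, c, p:
δQ/Q = √((δu/u)² + (-2·δc/c)² + (3·δp/p)²) = √(0.000303 + 0.0400 + 0.130) = 0.412
Q = 7.63e+06, so δQ = 0.412 × 7.63e+06 = 3.15e+06.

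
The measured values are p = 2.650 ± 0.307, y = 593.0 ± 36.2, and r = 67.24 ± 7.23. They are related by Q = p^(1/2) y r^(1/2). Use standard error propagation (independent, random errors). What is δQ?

Products/powers → add relative errors in quadrature, weighted by exponent:
  (½·δp/p)² = (0.5×0.116)² = 0.00336;  (1·δy/y)² = (1×0.0610)² = 0.00373;  (½·δr/r)² = (0.5×0.108)² = 0.00289
δQ/Q = √(0.00997) = 0.0999
Q = 7916, so δQ = 0.0999 × 7916 = 790.

790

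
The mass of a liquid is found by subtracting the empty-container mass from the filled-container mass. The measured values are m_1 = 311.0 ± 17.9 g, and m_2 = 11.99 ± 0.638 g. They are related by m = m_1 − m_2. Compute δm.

17.9 g

Sums and differences: (δm)² = Σ (cᵢ δxᵢ)².
  (δm_1)² = 320;  (δm_2)² = 0.407
δm = √(321) = 17.9 g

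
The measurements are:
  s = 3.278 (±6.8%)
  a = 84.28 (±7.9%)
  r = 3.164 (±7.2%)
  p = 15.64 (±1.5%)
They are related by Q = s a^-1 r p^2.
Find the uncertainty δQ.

Relative error in a monomial: (δQ/Q)² = Σ (nᵢ · δxᵢ/xᵢ)².
  (1·δs/s)² = (1×0.0680)² = 0.00462;  (-1·δa/a)² = (-1×0.0790)² = 0.00624;  (1·δr/r)² = (1×0.0720)² = 0.00518;  (2·δp/p)² = (2×0.0150)² = 0.000900
δQ/Q = √(0.0169) = 0.130
Q = 30.10, so δQ = 0.130 × 30.10 = 3.92.

3.92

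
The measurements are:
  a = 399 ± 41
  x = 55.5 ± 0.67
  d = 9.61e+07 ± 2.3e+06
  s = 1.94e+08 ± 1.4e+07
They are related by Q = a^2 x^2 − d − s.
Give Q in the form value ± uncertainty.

Let p = a^2·x^2 = 4.9e+08. δp/p = √((2·δa/a)² + (2·δx/x)²) = √(0.0422 + 0.000583) = 0.207, so δp = 1.01e+08.
Q = p − d − s: δQ = √(δp² + δd² + δs²) = √(1.03e+16 + 5.29e+12 + 1.96e+14) = 1.02e+08
Q = 2e+08.

(2.00 ± 1.02) × 10^8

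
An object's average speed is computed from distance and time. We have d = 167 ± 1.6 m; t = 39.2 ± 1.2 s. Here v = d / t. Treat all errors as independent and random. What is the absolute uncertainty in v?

0.137 m/s

Each factor contributes (exponent × relative error)² to (δv/v)²:
  (1·δd/d)² = (1×0.00958)² = 9.18e-05;  (-1·δt/t)² = (-1×0.0306)² = 0.000937
δv/v = √(0.00103) = 0.0321
v = 4.26 m/s, so δv = 0.0321 × 4.26 = 0.137 m/s.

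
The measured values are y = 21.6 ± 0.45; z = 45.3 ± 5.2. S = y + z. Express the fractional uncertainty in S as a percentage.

7.80%

Each term contributes (cᵢ δxᵢ)² to (δS)²:
  (δy)² = 0.203;  (δz)² = 27.0
δS = √(27.2) = 5.22
S = 66.9, so δS/S = 5.22/66.9 = 0.0780.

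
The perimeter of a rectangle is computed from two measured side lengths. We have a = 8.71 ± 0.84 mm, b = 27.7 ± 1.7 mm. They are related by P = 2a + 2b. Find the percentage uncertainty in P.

5.21%

Sums and differences: (δP)² = Σ (cᵢ δxᵢ)².
  (2·δa)² = 2.82;  (2·δb)² = 11.6
δP = √(14.4) = 3.79 mm
P = 72.8 mm, so δP/P = 3.79/72.8 = 0.0521.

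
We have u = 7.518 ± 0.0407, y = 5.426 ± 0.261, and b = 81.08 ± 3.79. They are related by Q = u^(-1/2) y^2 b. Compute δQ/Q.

Q is a product of powers, so relative uncertainties combine in quadrature:
  (−½·δu/u)² = (-0.5×0.00541)² = 7.33e-06;  (2·δy/y)² = (2×0.0481)² = 0.00926;  (1·δb/b)² = (1×0.0467)² = 0.00218
δQ/Q = √(0.0114) = 0.107

0.107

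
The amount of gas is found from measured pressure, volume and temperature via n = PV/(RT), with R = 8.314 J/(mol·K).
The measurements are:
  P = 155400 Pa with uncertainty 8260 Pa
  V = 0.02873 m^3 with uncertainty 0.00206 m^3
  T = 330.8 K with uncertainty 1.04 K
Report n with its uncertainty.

n is a product of powers, so relative uncertainties combine in quadrature:
  (1·δP/P)² = (1×0.0532)² = 0.00283;  (1·δV/V)² = (1×0.0717)² = 0.00514;  (-1·δT/T)² = (-1×0.00314)² = 9.88e-06
δn/n = √(0.00798) = 0.0893
n = 1.623 mol, so δn = 0.0893 × 1.623 = 0.145 mol.

1.623 ± 0.145 mol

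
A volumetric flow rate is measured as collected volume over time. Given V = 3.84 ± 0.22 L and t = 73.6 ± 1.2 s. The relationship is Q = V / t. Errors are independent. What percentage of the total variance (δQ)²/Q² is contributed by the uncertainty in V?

92.5%

(δQ/Q)² = (1·δV/V)² + (-1·δt/t)²
  V term: (1×0.0573)² = 0.00328
  t term: (-1×0.0163)² = 0.000266
Total = 0.00355. Share from V = 0.00328/0.00355 = 0.925.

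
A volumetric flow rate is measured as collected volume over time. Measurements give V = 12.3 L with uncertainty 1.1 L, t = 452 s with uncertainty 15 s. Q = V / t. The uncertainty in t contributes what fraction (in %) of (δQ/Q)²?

12.1%

(δQ/Q)² = (1·δV/V)² + (-1·δt/t)²
  V term: (1×0.0894)² = 0.00800
  t term: (-1×0.0332)² = 0.00110
Total = 0.00910. Share from t = 0.00110/0.00910 = 0.121.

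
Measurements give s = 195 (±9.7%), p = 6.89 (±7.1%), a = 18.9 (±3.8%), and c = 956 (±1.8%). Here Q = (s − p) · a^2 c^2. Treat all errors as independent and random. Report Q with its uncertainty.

Let u = s − p = 188. δu = √(δs² + δp²) = √(358 + 0.239) = 18.9, so δu/u = 0.101.
Q is then a monomial in u, a, c:
δQ/Q = √((δu/u)² + (2·δa/a)² + (2·δc/c)²) = √(0.0101 + 0.00578 + 0.00130) = 0.131
Q = 6.14e+10, so δQ = 0.131 × 6.14e+10 = 8.05e+09.

(6.14 ± 0.805) × 10^10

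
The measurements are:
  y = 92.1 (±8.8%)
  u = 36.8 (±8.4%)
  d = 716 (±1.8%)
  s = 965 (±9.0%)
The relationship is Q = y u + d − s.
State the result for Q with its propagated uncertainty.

3140 ± 422

Let p = y·u = 3390. δp/p = √((1·δy/y)² + (1·δu/u)²) = √(0.00774 + 0.00706) = 0.122, so δp = 412.
Q = p + d − s: δQ = √(δp² + δd² + δs²) = √(1.7e+05 + 166 + 7540) = 422
Q = 3140.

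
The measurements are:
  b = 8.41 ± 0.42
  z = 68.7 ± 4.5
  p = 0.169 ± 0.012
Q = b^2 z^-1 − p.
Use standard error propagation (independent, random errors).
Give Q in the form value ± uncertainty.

0.861 ± 0.124

Let w = b^2·z^-1 = 1.03. δw/w = √((2·δb/b)² + (-1·δz/z)²) = √(0.00998 + 0.00429) = 0.119, so δw = 0.123.
Q = w − p: δQ = √(δw² + δp²) = √(0.0151 + 0.000144) = 0.124
Q = 0.861.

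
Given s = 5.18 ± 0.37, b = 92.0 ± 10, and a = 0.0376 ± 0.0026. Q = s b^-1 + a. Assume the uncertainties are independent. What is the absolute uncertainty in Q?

Let p = s·b^-1 = 0.0563. δp/p = √((1·δs/s)² + (-1·δb/b)²) = √(0.00510 + 0.0118) = 0.130, so δp = 0.00732.
Q = p + a: δQ = √(δp² + δa²) = √(5.36e-05 + 6.76e-06) = 0.00777

0.00777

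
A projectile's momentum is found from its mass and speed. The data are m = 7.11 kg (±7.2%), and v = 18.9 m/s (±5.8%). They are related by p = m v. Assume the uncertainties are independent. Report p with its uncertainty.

134 ± 12.4 kg·m/s

Each factor contributes (exponent × relative error)² to (δp/p)²:
  (1·δm/m)² = (1×0.0720)² = 0.00518;  (1·δv/v)² = (1×0.0580)² = 0.00336
δp/p = √(0.00855) = 0.0925
p = 134 kg·m/s, so δp = 0.0925 × 134 = 12.4 kg·m/s.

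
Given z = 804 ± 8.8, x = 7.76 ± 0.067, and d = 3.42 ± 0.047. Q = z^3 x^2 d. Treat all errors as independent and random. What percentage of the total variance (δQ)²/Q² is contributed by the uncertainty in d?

(δQ/Q)² = (3·δz/z)² + (2·δx/x)² + (1·δd/d)²
  z term: (3×0.0109)² = 0.00108
  x term: (2×0.00863)² = 0.000298
  d term: (1×0.0137)² = 0.000189
Total = 0.00157. Share from d = 0.000189/0.00157 = 0.121.

12.1%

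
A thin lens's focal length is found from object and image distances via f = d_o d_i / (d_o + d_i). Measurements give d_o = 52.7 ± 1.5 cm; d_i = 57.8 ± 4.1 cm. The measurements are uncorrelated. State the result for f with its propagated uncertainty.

∂f/∂d_o = (d_i/(d_o+d_i))² = 0.274;  ∂f/∂d_i = (d_o/(d_o+d_i))² = 0.227
δf = √((∂f/∂d_o · δd_o)² + (∂f/∂d_i · δd_i)²) = √(0.168 + 0.870) = 1.02 cm
f = 27.6 cm.

27.6 ± 1.02 cm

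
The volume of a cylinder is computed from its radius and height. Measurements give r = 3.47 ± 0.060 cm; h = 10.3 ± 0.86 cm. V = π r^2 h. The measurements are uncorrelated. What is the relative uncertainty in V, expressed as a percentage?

9.04%

Since V is a product/quotient, work with relative uncertainties:
  (2·δr/r)² = (2×0.0173)² = 0.00120;  (1·δh/h)² = (1×0.0835)² = 0.00697
δV/V = √(0.00817) = 0.0904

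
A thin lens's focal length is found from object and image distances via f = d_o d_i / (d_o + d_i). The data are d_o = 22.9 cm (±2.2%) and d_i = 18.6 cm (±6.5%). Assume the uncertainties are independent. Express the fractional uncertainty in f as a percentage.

3.72%

∂f/∂d_o = (d_i/(d_o+d_i))² = 0.201;  ∂f/∂d_i = (d_o/(d_o+d_i))² = 0.304
δf = √((∂f/∂d_o · δd_o)² + (∂f/∂d_i · δd_i)²) = √(0.0102 + 0.136) = 0.382 cm
f = 10.3 cm, so δf/f = 0.382/10.3 = 0.0372.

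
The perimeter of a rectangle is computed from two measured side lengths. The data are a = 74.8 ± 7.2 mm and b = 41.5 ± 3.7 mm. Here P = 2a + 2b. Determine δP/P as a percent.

For a sum/difference, combine absolute errors in quadrature:
  (2·δa)² = 207;  (2·δb)² = 54.8
δP = √(262) = 16.2 mm
P = 233 mm, so δP/P = 16.2/233 = 0.0696.

6.96%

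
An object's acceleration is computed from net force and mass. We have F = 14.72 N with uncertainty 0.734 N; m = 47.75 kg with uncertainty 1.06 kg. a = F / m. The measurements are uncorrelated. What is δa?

0.0168 m/s^2

Since a is a product/quotient, work with relative uncertainties:
  (1·δF/F)² = (1×0.0499)² = 0.00249;  (-1·δm/m)² = (-1×0.0222)² = 0.000493
δa/a = √(0.00298) = 0.0546
a = 0.3083 m/s^2, so δa = 0.0546 × 0.3083 = 0.0168 m/s^2.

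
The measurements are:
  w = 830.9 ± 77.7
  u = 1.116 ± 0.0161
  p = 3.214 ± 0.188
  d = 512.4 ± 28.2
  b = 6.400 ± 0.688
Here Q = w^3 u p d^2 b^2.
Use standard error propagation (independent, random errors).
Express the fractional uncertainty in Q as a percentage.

Products/powers → add relative errors in quadrature, weighted by exponent:
  (3·δw/w)² = (3×0.0935)² = 0.0787;  (1·δu/u)² = (1×0.0144)² = 0.000208;  (1·δp/p)² = (1×0.0585)² = 0.00342;  (2·δd/d)² = (2×0.0550)² = 0.0121;  (2·δb/b)² = (2×0.107)² = 0.0462
δQ/Q = √(0.141) = 0.375

37.5%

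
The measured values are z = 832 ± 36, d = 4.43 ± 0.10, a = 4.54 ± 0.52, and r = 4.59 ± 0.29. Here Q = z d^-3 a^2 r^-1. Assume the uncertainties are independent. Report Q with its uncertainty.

Relative error in a monomial: (δQ/Q)² = Σ (nᵢ · δxᵢ/xᵢ)².
  (1·δz/z)² = (1×0.0433)² = 0.00187;  (-3·δd/d)² = (-3×0.0226)² = 0.00459;  (2·δa/a)² = (2×0.115)² = 0.0525;  (-1·δr/r)² = (-1×0.0632)² = 0.00399
δQ/Q = √(0.0629) = 0.251
Q = 43.0, so δQ = 0.251 × 43.0 = 10.8.

43.0 ± 10.8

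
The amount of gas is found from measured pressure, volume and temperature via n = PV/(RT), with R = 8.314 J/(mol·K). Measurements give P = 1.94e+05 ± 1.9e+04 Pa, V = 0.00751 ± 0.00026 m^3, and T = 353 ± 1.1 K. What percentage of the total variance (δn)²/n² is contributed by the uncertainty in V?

(δn/n)² = (1·δP/P)² + (1·δV/V)² + (-1·δT/T)²
  P term: (1×0.0979)² = 0.00959
  V term: (1×0.0346)² = 0.00120
  T term: (-1×0.00312)² = 9.71e-06
Total = 0.0108. Share from V = 0.00120/0.0108 = 0.111.

11.1%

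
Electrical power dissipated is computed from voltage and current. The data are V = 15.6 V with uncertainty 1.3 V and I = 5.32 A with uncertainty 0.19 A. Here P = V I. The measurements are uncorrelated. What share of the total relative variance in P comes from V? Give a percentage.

84.5%

(δP/P)² = (1·δV/V)² + (1·δI/I)²
  V term: (1×0.0833)² = 0.00694
  I term: (1×0.0357)² = 0.00128
Total = 0.00822. Share from V = 0.00694/0.00822 = 0.845.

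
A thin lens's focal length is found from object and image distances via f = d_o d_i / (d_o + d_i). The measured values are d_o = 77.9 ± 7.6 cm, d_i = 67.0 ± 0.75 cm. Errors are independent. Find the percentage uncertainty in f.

∂f/∂d_o = (d_i/(d_o+d_i))² = 0.214;  ∂f/∂d_i = (d_o/(d_o+d_i))² = 0.289
δf = √((∂f/∂d_o · δd_o)² + (∂f/∂d_i · δd_i)²) = √(2.64 + 0.0470) = 1.64 cm
f = 36.0 cm, so δf/f = 1.64/36.0 = 0.0455.

4.55%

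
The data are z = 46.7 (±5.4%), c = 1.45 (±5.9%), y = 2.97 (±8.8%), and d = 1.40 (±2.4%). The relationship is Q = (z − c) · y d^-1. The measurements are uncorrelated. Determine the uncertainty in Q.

10.3

Let u = z − c = 45.2. δu = √(δz² + δc²) = √(6.36 + 0.00732) = 2.52, so δu/u = 0.0558.
Q is then a monomial in u, y, d:
δQ/Q = √((δu/u)² + (1·δy/y)² + (-1·δd/d)²) = √(0.00311 + 0.00774 + 0.000576) = 0.107
Q = 96.0, so δQ = 0.107 × 96.0 = 10.3.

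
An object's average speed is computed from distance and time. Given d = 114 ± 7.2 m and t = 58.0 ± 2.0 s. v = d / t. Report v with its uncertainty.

Since v is a product/quotient, work with relative uncertainties:
  (1·δd/d)² = (1×0.0632)² = 0.00399;  (-1·δt/t)² = (-1×0.0345)² = 0.00119
δv/v = √(0.00518) = 0.0720
v = 1.97 m/s, so δv = 0.0720 × 1.97 = 0.141 m/s.

1.97 ± 0.141 m/s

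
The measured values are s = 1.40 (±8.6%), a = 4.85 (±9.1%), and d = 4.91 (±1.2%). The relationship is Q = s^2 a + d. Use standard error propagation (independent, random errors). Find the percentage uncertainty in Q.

Let p = s^2·a = 9.51. δp/p = √((2·δs/s)² + (1·δa/a)²) = √(0.0296 + 0.00828) = 0.195, so δp = 1.85.
Q = p + d: δQ = √(δp² + δd²) = √(3.42 + 0.00347) = 1.85
Q = 14.4, so δQ/Q = 1.85/14.4 = 0.128.

12.8%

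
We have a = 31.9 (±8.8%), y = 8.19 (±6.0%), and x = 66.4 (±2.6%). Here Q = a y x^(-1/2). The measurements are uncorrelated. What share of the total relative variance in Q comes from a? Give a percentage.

67.3%

(δQ/Q)² = (1·δa/a)² + (1·δy/y)² + (−½·δx/x)²
  a term: (1×0.0880)² = 0.00774
  y term: (1×0.0600)² = 0.00360
  x term: (-0.5×0.0260)² = 0.000169
Total = 0.0115. Share from a = 0.00774/0.0115 = 0.673.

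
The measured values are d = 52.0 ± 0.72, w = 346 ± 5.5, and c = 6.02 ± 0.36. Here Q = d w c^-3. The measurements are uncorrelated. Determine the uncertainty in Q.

14.9

Since Q is a product/quotient, work with relative uncertainties:
  (1·δd/d)² = (1×0.0138)² = 0.000192;  (1·δw/w)² = (1×0.0159)² = 0.000253;  (-3·δc/c)² = (-3×0.0598)² = 0.0322
δQ/Q = √(0.0326) = 0.181
Q = 82.5, so δQ = 0.181 × 82.5 = 14.9.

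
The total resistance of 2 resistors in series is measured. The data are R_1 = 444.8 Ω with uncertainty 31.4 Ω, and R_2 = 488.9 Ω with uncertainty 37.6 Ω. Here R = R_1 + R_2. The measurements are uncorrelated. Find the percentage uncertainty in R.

5.25%

R is a linear combination, so absolute uncertainties add in quadrature:
  (δR_1)² = 986;  (δR_2)² = 1410
δR = √(2400) = 49.0 Ω
R = 933.7 Ω, so δR/R = 49.0/933.7 = 0.0525.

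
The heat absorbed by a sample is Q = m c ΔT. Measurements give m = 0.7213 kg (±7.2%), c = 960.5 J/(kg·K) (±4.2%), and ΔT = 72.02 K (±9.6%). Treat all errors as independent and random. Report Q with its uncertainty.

49900 ± 6340 J

Each factor contributes (exponent × relative error)² to (δQ/Q)²:
  (1·δm/m)² = (1×0.0720)² = 0.00518;  (1·δc/c)² = (1×0.0420)² = 0.00176;  (1·δΔT/ΔT)² = (1×0.0960)² = 0.00922
δQ/Q = √(0.0162) = 0.127
Q = 49900 J, so δQ = 0.127 × 49900 = 6340 J.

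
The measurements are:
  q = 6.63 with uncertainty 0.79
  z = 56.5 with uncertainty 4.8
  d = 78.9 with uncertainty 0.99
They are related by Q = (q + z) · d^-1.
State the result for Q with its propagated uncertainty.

Let u = q + z = 63.1. δu = √(δq² + δz²) = √(0.624 + 23.0) = 4.86, so δu/u = 0.0771.
Q is then a monomial in u, d:
δQ/Q = √((δu/u)² + (-1·δd/d)²) = √(0.00594 + 0.000157) = 0.0781
Q = 0.800, so δQ = 0.0781 × 0.800 = 0.0625.

0.800 ± 0.0625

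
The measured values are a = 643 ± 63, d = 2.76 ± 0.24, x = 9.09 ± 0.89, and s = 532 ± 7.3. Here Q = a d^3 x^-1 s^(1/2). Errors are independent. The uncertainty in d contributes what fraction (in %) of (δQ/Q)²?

78.0%

(δQ/Q)² = (1·δa/a)² + (3·δd/d)² + (-1·δx/x)² + (½·δs/s)²
  a term: (1×0.0980)² = 0.00960
  d term: (3×0.0870)² = 0.0681
  x term: (-1×0.0979)² = 0.00959
  s term: (0.5×0.0137)² = 4.71e-05
Total = 0.0873. Share from d = 0.0681/0.0873 = 0.780.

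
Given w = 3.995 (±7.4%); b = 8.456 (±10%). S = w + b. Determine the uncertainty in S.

0.896

Sums and differences: (δS)² = Σ (cᵢ δxᵢ)².
  (δw)² = 0.0874;  (δb)² = 0.715
δS = √(0.802) = 0.896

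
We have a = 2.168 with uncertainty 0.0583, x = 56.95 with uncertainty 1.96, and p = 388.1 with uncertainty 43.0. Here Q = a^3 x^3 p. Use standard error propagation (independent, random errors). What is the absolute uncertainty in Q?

For a monomial Q ∝ a^3, x^3, p, fractional errors add in quadrature:
  (3·δa/a)² = (3×0.0269)² = 0.00651;  (3·δx/x)² = (3×0.0344)² = 0.0107;  (1·δp/p)² = (1×0.111)² = 0.0123
δQ/Q = √(0.0294) = 0.172
Q = 7.305e+08, so δQ = 0.172 × 7.305e+08 = 1.25e+08.

1.25e+08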